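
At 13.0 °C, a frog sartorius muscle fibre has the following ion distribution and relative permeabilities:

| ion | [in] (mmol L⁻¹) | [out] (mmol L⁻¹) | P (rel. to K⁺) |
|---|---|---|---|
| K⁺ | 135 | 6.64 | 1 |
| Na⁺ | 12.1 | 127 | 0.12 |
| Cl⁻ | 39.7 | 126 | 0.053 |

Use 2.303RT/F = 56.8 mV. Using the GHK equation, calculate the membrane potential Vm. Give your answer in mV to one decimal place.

Vm = 56.8 · log₁₀[(Σ P·[cation]ₒ + Σ P·[anion]ᵢ) / (Σ P·[cation]ᵢ + Σ P·[anion]ₒ)]
Numerator = 1×6.64 + 0.12×127 + 0.053×39.7 = 23.98
Denominator = 1×135 + 0.12×12.1 + 0.053×126 = 143.1
Vm = 56.8 · log₁₀(0.16757) = 56.8 × (-0.7758) = -44.07 mV

-44.1 mV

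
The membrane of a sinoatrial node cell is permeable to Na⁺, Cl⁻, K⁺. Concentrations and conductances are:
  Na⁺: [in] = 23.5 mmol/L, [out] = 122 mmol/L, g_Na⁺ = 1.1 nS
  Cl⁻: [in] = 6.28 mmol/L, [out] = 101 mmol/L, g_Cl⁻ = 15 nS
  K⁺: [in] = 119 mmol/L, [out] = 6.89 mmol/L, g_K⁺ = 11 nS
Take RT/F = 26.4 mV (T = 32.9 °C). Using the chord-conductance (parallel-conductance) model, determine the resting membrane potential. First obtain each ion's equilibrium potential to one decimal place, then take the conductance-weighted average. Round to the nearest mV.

E_Na⁺ = (26.4/1)·ln(122/23.5) = 43.5 mV
E_Cl⁻ = (26.4/-1)·ln(101/6.28) = -73.3 mV
E_K⁺ = (26.4/1)·ln(6.89/119) = -75.2 mV
Vm = (Σ gᵢEᵢ)/(Σ gᵢ) = (1.1·43.5 + 15·-73.3 + 11·-75.2) / (1.1 + 15 + 11)
= -1878.85 / 27.1 = -69.33 mV

-69 mV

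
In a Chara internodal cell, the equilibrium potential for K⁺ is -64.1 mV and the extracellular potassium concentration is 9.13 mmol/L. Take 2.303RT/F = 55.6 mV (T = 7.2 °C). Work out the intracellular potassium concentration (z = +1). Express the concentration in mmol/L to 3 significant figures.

130 mmol/L

Nernst: E = (55.6/1) · log₁₀([out]/[in]), so log₁₀([out]/[in]) = -64.1 × 1 / 55.6 = -1.1529.
[out]/[in] = 10^(-1.1529) = 0.07033.
[in] = 9.13 / 0.07033 = 129.8 mmol/L.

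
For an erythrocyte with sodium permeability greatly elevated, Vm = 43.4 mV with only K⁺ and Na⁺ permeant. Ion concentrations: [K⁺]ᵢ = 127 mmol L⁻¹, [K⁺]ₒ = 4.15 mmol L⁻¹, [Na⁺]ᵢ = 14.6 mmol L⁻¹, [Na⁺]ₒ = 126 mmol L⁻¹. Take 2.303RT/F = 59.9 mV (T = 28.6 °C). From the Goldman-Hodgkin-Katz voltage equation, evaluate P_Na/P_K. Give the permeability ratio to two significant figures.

Let α = P_Na/P_K. GHK: Vm = 59.9·log₁₀[(Kₒ + α·Naₒ)/(Kᵢ + α·Naᵢ)].
10^(Vm/59.9) = 10^(43.4/59.9) = 5.3032
So 5.3032·(Kᵢ + α·Naᵢ) = Kₒ + α·Naₒ → α = (5.3032·127.0 − 4.15) / (126.0 − 5.3032·14.6)
α = (673.5 − 4.15) / (126.0 − 77.43) = 669.4/48.57 = 13.78

14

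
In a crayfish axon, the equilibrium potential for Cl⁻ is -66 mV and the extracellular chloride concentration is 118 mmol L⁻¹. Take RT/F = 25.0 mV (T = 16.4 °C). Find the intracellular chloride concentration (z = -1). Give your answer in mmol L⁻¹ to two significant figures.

8.4 mmol L⁻¹

Nernst: E = (25.0/-1) · ln([out]/[in]), so ln([out]/[in]) = -66.0 × -1 / 25.0 = 2.6400.
[out]/[in] = e^(2.6400) = 14.01.
[in] = 118 / 14.01 = 8.421 mmol L⁻¹.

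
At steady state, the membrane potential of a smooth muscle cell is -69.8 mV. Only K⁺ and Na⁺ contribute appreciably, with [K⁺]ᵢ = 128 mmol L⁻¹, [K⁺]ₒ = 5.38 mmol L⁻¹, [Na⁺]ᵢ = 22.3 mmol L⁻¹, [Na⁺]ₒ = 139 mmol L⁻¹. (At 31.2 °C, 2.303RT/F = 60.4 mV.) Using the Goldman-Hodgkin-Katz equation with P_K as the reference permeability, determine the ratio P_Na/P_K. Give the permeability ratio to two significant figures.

Let α = P_Na/P_K. GHK: Vm = 60.4·log₁₀[(Kₒ + α·Naₒ)/(Kᵢ + α·Naᵢ)].
10^(Vm/60.4) = 10^(-69.8/60.4) = 0.069883
So 0.069883·(Kᵢ + α·Naᵢ) = Kₒ + α·Naₒ → α = (0.069883·128.0 − 5.38) / (139.0 − 0.069883·22.3)
α = (8.945 − 5.38) / (139.0 − 1.558) = 3.565/137.4 = 0.02594

0.026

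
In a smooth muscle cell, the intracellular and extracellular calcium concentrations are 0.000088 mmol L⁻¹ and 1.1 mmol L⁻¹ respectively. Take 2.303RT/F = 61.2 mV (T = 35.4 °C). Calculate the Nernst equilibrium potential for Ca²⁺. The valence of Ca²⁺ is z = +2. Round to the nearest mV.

125 mV

E = (61.2/z) · log₁₀([Ca²⁺]_out/[Ca²⁺]_in) with z = +2.
= (61.2/2) · log₁₀(1.1/0.000088) = 30.60 · log₁₀(1.25e+04)
= 30.60 · (4.0969) = 125.37 mV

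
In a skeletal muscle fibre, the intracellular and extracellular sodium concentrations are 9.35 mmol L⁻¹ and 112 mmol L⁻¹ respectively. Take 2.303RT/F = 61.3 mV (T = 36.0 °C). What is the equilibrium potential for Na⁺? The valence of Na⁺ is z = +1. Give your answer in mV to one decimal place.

66.1 mV

E = (61.3/z) · log₁₀([Na⁺]_out/[Na⁺]_in) with z = +1.
= (61.3/1) · log₁₀(112/9.35) = 61.30 · log₁₀(11.98)
= 61.30 · (1.0784) = 66.11 mV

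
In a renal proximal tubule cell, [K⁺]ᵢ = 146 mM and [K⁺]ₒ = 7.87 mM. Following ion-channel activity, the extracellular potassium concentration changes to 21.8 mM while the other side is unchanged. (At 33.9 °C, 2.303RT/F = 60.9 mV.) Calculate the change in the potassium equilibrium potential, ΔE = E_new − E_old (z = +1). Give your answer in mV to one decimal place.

E_old = (60.9/1)·log₁₀(7.87/146) = -77.24 mV
E_new = (60.9/1)·log₁₀(21.8/146) = -50.30 mV
ΔE = -50.30 − (-77.24) = 26.95 mV

26.9 mV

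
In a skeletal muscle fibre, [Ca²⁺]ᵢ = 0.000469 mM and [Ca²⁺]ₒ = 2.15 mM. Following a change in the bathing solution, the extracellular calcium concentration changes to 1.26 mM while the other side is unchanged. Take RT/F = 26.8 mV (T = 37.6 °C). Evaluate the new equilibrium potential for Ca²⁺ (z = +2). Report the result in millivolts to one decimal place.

After the shift: [Ca²⁺]_out = 1.26, [Ca²⁺]_in = 0.000469 mM.
E_new = (26.8/2)·ln(1.26/0.000469) = 13.40 · (7.8960) = 105.81 mV

105.8 mV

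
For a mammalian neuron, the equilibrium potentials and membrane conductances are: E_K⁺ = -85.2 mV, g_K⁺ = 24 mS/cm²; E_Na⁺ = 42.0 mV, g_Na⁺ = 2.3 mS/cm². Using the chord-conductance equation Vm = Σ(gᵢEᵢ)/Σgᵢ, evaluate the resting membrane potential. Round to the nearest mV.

Σ gᵢEᵢ = 24·(-85.2) + 2.3·(42.0) = -1948.20
Σ gᵢ = 24 + 2.3 = 26.3
Vm = -1948.20 / 26.3 = -74.08 mV

-74 mV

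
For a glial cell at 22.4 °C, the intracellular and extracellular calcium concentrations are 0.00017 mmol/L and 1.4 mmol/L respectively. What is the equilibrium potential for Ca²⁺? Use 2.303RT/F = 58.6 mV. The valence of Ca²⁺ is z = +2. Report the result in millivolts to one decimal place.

E = (58.6/z) · log₁₀([Ca²⁺]_out/[Ca²⁺]_in) with z = +2.
= (58.6/2) · log₁₀(1.4/0.00017) = 29.30 · log₁₀(8235)
= 29.30 · (3.9157) = 114.73 mV

114.7 mV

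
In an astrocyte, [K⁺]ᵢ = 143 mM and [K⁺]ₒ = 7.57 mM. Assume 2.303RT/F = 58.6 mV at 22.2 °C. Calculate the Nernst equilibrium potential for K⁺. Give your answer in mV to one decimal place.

-74.8 mV

E = (58.6/z) · log₁₀([K⁺]_out/[K⁺]_in) with z = +1.
= (58.6/1) · log₁₀(7.57/143) = 58.60 · log₁₀(0.05294)
= 58.60 · (-1.2762) = -74.79 mV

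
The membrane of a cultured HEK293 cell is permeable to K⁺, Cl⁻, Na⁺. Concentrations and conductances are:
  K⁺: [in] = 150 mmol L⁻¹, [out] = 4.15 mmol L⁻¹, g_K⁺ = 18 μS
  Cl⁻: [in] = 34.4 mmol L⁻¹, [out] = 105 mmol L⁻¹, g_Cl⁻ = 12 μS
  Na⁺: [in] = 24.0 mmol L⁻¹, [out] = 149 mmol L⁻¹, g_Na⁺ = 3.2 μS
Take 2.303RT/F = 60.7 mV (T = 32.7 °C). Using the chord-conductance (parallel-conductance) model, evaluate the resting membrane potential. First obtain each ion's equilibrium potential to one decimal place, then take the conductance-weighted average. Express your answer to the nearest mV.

-57 mV

E_K⁺ = (60.7/1)·log₁₀(4.15/150) = -94.6 mV
E_Cl⁻ = (60.7/-1)·log₁₀(105/34.4) = -29.4 mV
E_Na⁺ = (60.7/1)·log₁₀(149/24.0) = 48.1 mV
Vm = (Σ gᵢEᵢ)/(Σ gᵢ) = (18·-94.6 + 12·-29.4 + 3.2·48.1) / (18 + 12 + 3.2)
= -1901.68 / 33.2 = -57.28 mV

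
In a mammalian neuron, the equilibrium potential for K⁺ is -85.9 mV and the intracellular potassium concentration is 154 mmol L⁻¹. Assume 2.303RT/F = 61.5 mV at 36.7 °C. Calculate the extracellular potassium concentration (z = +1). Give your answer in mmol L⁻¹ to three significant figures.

Nernst: E = (61.5/1) · log₁₀([out]/[in]), so log₁₀([out]/[in]) = -85.9 × 1 / 61.5 = -1.3967.
[out]/[in] = 10^(-1.3967) = 0.04011.
[out] = 0.04011 × 154 = 6.177 mmol L⁻¹.

6.18 mmol L⁻¹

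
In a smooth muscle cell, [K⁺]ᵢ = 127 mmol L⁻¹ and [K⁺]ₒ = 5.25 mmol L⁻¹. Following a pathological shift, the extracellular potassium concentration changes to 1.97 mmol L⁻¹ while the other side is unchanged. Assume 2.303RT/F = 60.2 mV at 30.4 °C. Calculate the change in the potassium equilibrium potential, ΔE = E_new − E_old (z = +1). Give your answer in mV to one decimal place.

-25.6 mV

E_old = (60.2/1)·log₁₀(5.25/127) = -83.30 mV
E_new = (60.2/1)·log₁₀(1.97/127) = -108.92 mV
ΔE = -108.92 − (-83.30) = -25.63 mV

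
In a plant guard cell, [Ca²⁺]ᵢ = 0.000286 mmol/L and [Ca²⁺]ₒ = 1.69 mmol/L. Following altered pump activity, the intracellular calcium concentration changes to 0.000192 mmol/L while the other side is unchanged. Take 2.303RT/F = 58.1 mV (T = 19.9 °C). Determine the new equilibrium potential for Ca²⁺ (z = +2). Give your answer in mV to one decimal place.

After the shift: [Ca²⁺]_out = 1.69, [Ca²⁺]_in = 0.000192 mmol/L.
E_new = (58.1/2)·log₁₀(1.69/0.000192) = 29.05 · (3.9446) = 114.59 mV

114.6 mV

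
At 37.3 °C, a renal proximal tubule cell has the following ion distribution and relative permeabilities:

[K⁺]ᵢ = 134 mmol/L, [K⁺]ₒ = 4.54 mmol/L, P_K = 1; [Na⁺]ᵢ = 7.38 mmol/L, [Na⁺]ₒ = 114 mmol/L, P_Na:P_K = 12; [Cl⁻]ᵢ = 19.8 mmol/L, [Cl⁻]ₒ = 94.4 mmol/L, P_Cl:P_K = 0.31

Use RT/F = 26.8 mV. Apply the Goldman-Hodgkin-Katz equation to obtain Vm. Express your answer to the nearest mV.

Vm = 26.8 · ln[(Σ P·[cation]ₒ + Σ P·[anion]ᵢ) / (Σ P·[cation]ᵢ + Σ P·[anion]ₒ)]
Numerator = 1×4.54 + 12×114 + 0.31×19.8 = 1379
Denominator = 1×134 + 12×7.38 + 0.31×94.4 = 251.8
Vm = 26.8 · ln(5.4748) = 26.8 × (1.7001) = 45.56 mV

46 mV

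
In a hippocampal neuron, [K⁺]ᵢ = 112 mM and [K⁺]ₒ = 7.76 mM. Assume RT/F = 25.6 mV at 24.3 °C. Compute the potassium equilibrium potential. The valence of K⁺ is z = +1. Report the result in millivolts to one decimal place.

-68.3 mV

E = (25.6/z) · ln([K⁺]_out/[K⁺]_in) with z = +1.
= (25.6/1) · ln(7.76/112) = 25.60 · ln(0.06929)
= 25.60 · (-2.6695) = -68.34 mV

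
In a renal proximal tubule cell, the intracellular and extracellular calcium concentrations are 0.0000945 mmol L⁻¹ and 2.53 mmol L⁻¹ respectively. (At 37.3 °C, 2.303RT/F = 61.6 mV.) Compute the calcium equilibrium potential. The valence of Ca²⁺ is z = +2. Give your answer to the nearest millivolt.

E = (61.6/z) · log₁₀([Ca²⁺]_out/[Ca²⁺]_in) with z = +2.
= (61.6/2) · log₁₀(2.53/0.0000945) = 30.80 · log₁₀(2.677e+04)
= 30.80 · (4.4277) = 136.37 mV

136 mV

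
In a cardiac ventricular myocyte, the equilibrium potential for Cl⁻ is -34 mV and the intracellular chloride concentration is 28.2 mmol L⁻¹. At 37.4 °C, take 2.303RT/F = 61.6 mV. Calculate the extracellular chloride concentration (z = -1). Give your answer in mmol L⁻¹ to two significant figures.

Nernst: E = (61.6/-1) · log₁₀([out]/[in]), so log₁₀([out]/[in]) = -34.0 × -1 / 61.6 = 0.5519.
[out]/[in] = 10^(0.5519) = 3.564.
[out] = 3.564 × 28.2 = 100.5 mmol L⁻¹.

100 mmol L⁻¹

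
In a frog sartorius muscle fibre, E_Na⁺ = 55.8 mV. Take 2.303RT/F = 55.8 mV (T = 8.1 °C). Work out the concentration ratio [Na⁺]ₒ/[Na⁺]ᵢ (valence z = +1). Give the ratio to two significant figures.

10

log₁₀([out]/[in]) = E·z/(55.8) = 55.8 × 1 / 55.8 = 1.0000
[out]/[in] = 10^(1.0000) = 10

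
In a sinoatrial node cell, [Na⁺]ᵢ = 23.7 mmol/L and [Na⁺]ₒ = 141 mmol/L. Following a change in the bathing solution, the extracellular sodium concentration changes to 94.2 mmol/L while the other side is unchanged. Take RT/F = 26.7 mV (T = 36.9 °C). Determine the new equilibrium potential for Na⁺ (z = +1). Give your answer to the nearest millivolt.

37 mV

After the shift: [Na⁺]_out = 94.2, [Na⁺]_in = 23.7 mmol/L.
E_new = (26.7/1)·ln(94.2/23.7) = 26.70 · (1.3799) = 36.84 mV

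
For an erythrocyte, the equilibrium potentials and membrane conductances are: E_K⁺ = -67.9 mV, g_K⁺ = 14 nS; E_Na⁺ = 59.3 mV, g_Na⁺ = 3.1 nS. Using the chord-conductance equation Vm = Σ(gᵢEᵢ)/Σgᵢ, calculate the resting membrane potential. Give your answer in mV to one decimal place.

-44.8 mV

Σ gᵢEᵢ = 14·(-67.9) + 3.1·(59.3) = -766.77
Σ gᵢ = 14 + 3.1 = 17.1
Vm = -766.77 / 17.1 = -44.84 mV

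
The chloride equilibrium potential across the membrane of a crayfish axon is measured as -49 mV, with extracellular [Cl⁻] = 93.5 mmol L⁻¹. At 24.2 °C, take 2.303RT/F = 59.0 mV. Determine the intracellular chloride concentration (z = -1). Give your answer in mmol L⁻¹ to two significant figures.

Nernst: E = (59.0/-1) · log₁₀([out]/[in]), so log₁₀([out]/[in]) = -49.0 × -1 / 59.0 = 0.8305.
[out]/[in] = 10^(0.8305) = 6.769.
[in] = 93.5 / 6.769 = 13.81 mmol L⁻¹.

14 mmol L⁻¹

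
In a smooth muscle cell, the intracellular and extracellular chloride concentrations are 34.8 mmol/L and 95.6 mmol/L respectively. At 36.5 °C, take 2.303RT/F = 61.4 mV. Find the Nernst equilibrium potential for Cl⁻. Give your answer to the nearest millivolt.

E = (61.4/z) · log₁₀([Cl⁻]_out/[Cl⁻]_in) with z = -1.
For an anion, dividing by z = -1 reverses the sign.
= (61.4/-1) · log₁₀(95.6/34.8) = -61.40 · log₁₀(2.747)
= -61.40 · (0.4389) = -26.95 mV

-27 mV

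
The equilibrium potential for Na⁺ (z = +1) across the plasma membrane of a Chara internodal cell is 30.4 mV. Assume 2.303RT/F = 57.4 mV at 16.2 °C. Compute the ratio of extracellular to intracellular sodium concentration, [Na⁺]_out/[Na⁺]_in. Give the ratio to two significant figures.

log₁₀([out]/[in]) = E·z/(57.4) = 30.4 × 1 / 57.4 = 0.5296
[out]/[in] = 10^(0.5296) = 3.385

3.4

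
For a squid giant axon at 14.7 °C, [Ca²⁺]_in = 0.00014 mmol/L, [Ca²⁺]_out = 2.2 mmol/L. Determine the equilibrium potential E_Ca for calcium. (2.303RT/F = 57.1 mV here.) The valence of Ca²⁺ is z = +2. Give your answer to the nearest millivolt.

E = (57.1/z) · log₁₀([Ca²⁺]_out/[Ca²⁺]_in) with z = +2.
= (57.1/2) · log₁₀(2.2/0.00014) = 28.55 · log₁₀(1.571e+04)
= 28.55 · (4.1963) = 119.80 mV

120 mV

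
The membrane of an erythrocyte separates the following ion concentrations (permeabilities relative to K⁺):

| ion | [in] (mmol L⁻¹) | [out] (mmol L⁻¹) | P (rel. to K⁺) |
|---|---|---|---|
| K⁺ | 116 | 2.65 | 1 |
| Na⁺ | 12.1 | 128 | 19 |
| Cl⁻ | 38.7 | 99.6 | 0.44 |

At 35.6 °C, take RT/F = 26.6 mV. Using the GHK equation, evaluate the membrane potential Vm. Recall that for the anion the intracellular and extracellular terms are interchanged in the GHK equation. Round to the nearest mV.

49 mV

Vm = 26.6 · ln[(Σ P·[cation]ₒ + Σ P·[anion]ᵢ) / (Σ P·[cation]ᵢ + Σ P·[anion]ₒ)]
Numerator = 1×2.65 + 19×128 + 0.44×38.7 = 2452
Denominator = 1×116 + 19×12.1 + 0.44×99.6 = 389.7
Vm = 26.6 · ln(6.2908) = 26.6 × (1.8391) = 48.92 mV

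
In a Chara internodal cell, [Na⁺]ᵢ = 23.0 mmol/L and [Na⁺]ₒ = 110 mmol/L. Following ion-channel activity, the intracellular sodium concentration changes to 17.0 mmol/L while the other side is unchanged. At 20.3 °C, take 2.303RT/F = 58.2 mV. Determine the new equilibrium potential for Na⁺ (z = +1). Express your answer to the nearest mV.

47 mV

After the shift: [Na⁺]_out = 110, [Na⁺]_in = 17.0 mmol/L.
E_new = (58.2/1)·log₁₀(110/17.0) = 58.20 · (0.8109) = 47.20 mV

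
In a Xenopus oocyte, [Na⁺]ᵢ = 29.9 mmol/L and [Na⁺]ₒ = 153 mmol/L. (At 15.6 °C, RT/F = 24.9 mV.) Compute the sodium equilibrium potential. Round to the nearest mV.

41 mV

E = (24.9/z) · ln([Na⁺]_out/[Na⁺]_in) with z = +1.
= (24.9/1) · ln(153/29.9) = 24.90 · ln(5.117)
= 24.90 · (1.6326) = 40.65 mV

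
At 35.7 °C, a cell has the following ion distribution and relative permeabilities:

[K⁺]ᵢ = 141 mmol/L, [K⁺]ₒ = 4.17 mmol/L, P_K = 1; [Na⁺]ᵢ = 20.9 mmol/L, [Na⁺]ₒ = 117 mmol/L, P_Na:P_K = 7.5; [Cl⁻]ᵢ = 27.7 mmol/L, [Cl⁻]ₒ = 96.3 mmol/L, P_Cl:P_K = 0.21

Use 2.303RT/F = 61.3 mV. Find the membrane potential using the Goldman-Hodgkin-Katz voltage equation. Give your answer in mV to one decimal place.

Vm = 61.3 · log₁₀[(Σ P·[cation]ₒ + Σ P·[anion]ᵢ) / (Σ P·[cation]ᵢ + Σ P·[anion]ₒ)]
Numerator = 1×4.17 + 7.5×117 + 0.21×27.7 = 887.5
Denominator = 1×141 + 7.5×20.9 + 0.21×96.3 = 318
Vm = 61.3 · log₁₀(2.7911) = 61.3 × (0.4458) = 27.33 mV

27.3 mV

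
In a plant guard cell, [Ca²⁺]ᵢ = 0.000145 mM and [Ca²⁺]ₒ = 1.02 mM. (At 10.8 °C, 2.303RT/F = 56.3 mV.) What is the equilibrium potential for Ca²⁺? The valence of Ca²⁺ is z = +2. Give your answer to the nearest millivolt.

E = (56.3/z) · log₁₀([Ca²⁺]_out/[Ca²⁺]_in) with z = +2.
= (56.3/2) · log₁₀(1.02/0.000145) = 28.15 · log₁₀(7034)
= 28.15 · (3.8472) = 108.30 mV

108 mV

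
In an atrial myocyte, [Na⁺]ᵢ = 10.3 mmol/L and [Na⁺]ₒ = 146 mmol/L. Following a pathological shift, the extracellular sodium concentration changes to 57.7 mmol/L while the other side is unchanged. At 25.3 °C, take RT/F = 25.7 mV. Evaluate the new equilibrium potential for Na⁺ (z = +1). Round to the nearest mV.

After the shift: [Na⁺]_out = 57.7, [Na⁺]_in = 10.3 mmol/L.
E_new = (25.7/1)·ln(57.7/10.3) = 25.70 · (1.7231) = 44.28 mV

44 mV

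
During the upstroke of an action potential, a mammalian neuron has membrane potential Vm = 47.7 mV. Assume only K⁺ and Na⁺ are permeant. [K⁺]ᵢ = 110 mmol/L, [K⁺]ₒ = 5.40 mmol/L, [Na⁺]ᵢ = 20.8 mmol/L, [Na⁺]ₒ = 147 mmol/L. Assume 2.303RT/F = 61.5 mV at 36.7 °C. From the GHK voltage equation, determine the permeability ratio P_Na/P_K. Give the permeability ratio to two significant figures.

28

Let α = P_Na/P_K. GHK: Vm = 61.5·log₁₀[(Kₒ + α·Naₒ)/(Kᵢ + α·Naᵢ)].
10^(Vm/61.5) = 10^(47.7/61.5) = 5.965
So 5.965·(Kᵢ + α·Naᵢ) = Kₒ + α·Naₒ → α = (5.965·110.0 − 5.4) / (147.0 − 5.965·20.8)
α = (656.1 − 5.4) / (147.0 − 124.1) = 650.7/22.93 = 28.38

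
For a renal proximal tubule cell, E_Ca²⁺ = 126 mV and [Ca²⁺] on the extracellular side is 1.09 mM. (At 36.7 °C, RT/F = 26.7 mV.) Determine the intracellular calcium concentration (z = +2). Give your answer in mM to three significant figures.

0.0000868 mM

Nernst: E = (26.7/2) · ln([out]/[in]), so ln([out]/[in]) = 126.0 × 2 / 26.7 = 9.4382.
[out]/[in] = e^(9.4382) = 1.256e+04.
[in] = 1.09 / 1.256e+04 = 8.679e-05 mM.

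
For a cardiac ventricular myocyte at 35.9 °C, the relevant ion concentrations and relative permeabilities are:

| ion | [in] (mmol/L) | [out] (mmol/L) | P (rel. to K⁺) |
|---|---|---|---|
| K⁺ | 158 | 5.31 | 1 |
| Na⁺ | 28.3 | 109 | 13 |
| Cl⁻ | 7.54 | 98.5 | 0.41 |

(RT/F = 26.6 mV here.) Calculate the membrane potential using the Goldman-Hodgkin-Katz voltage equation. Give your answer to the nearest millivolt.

25 mV

Vm = 26.6 · ln[(Σ P·[cation]ₒ + Σ P·[anion]ᵢ) / (Σ P·[cation]ᵢ + Σ P·[anion]ₒ)]
Numerator = 1×5.31 + 13×109 + 0.41×7.54 = 1425
Denominator = 1×158 + 13×28.3 + 0.41×98.5 = 566.3
Vm = 26.6 · ln(2.5171) = 26.6 × (0.9231) = 24.55 mV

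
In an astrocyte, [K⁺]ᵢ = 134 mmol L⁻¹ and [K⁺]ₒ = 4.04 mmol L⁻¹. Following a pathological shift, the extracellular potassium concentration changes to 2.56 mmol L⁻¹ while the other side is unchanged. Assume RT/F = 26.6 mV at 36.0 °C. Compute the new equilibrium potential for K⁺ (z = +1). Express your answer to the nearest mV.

-105 mV

After the shift: [K⁺]_out = 2.56, [K⁺]_in = 134 mmol L⁻¹.
E_new = (26.6/1)·ln(2.56/134) = 26.60 · (-3.9578) = -105.28 mV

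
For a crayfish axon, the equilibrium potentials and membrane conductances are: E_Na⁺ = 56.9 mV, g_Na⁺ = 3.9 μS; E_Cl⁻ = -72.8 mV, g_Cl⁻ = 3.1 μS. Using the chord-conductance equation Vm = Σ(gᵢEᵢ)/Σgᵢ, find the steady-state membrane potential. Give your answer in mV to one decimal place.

Σ gᵢEᵢ = 3.9·(56.9) + 3.1·(-72.8) = -3.77
Σ gᵢ = 3.9 + 3.1 = 7
Vm = -3.77 / 7 = -0.54 mV

-0.5 mV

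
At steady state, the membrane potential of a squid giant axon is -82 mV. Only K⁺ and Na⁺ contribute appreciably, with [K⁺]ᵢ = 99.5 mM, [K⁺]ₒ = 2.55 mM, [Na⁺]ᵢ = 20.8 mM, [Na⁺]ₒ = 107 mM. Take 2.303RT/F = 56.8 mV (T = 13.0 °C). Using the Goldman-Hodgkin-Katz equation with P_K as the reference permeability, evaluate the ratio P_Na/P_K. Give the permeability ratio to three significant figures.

Let α = P_Na/P_K. GHK: Vm = 56.8·log₁₀[(Kₒ + α·Naₒ)/(Kᵢ + α·Naᵢ)].
10^(Vm/56.8) = 10^(-82.0/56.8) = 0.036003
So 0.036003·(Kᵢ + α·Naᵢ) = Kₒ + α·Naₒ → α = (0.036003·99.5 − 2.55) / (107.0 − 0.036003·20.8)
α = (3.582 − 2.55) / (107.0 − 0.7489) = 1.032/106.3 = 0.009716

0.00972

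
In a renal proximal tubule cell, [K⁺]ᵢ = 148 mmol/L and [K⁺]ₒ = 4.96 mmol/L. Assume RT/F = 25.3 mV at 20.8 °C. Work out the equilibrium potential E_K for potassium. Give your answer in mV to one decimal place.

E = (25.3/z) · ln([K⁺]_out/[K⁺]_in) with z = +1.
= (25.3/1) · ln(4.96/148) = 25.30 · ln(0.03351)
= 25.30 · (-3.3958) = -85.91 mV

-85.9 mV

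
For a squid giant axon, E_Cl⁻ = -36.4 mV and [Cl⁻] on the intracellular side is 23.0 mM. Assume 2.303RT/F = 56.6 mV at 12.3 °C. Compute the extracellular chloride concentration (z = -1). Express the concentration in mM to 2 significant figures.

100 mM

Nernst: E = (56.6/-1) · log₁₀([out]/[in]), so log₁₀([out]/[in]) = -36.4 × -1 / 56.6 = 0.6431.
[out]/[in] = 10^(0.6431) = 4.397.
[out] = 4.397 × 23.0 = 101.1 mM.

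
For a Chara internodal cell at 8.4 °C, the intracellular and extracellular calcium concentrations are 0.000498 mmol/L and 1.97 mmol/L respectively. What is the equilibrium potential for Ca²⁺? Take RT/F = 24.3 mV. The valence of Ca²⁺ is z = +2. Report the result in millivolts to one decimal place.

E = (24.3/z) · ln([Ca²⁺]_out/[Ca²⁺]_in) with z = +2.
= (24.3/2) · ln(1.97/0.000498) = 12.15 · ln(3956)
= 12.15 · (8.2829) = 100.64 mV

100.6 mV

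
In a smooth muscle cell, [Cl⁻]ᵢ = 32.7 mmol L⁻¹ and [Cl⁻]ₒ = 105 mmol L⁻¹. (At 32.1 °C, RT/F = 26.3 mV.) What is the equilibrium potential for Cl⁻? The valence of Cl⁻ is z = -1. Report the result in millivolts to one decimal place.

E = (26.3/z) · ln([Cl⁻]_out/[Cl⁻]_in) with z = -1.
For an anion, dividing by z = -1 reverses the sign.
= (26.3/-1) · ln(105/32.7) = -26.30 · ln(3.211)
= -26.30 · (1.1666) = -30.68 mV

-30.7 mV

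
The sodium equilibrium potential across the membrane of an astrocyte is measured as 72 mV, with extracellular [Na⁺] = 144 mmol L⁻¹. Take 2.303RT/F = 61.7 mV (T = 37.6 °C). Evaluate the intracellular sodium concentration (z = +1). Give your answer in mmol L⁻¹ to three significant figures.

Nernst: E = (61.7/1) · log₁₀([out]/[in]), so log₁₀([out]/[in]) = 72.0 × 1 / 61.7 = 1.1669.
[out]/[in] = 10^(1.1669) = 14.69.
[in] = 144 / 14.69 = 9.805 mmol L⁻¹.

9.80 mmol L⁻¹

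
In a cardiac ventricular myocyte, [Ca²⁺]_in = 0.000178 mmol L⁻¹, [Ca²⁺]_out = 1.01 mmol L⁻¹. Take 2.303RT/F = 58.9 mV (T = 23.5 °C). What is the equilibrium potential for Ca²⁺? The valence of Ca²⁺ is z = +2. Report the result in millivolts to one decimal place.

E = (58.9/z) · log₁₀([Ca²⁺]_out/[Ca²⁺]_in) with z = +2.
= (58.9/2) · log₁₀(1.01/0.000178) = 29.45 · log₁₀(5674)
= 29.45 · (3.7539) = 110.55 mV

110.6 mV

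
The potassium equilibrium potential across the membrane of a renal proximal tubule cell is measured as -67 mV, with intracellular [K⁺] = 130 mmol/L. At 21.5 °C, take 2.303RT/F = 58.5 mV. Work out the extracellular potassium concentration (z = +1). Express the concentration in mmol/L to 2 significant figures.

Nernst: E = (58.5/1) · log₁₀([out]/[in]), so log₁₀([out]/[in]) = -67.0 × 1 / 58.5 = -1.1453.
[out]/[in] = 10^(-1.1453) = 0.07157.
[out] = 0.07157 × 130 = 9.303 mmol/L.

9.3 mmol/L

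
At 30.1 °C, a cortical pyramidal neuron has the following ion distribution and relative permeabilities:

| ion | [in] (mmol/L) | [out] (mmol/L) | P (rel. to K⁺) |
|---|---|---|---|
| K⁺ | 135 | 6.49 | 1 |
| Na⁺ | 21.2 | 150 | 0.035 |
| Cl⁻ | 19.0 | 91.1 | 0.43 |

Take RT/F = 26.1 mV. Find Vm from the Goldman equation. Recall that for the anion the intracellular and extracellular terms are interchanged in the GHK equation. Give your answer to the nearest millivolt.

-57 mV

Vm = 26.1 · ln[(Σ P·[cation]ₒ + Σ P·[anion]ᵢ) / (Σ P·[cation]ᵢ + Σ P·[anion]ₒ)]
Numerator = 1×6.49 + 0.035×150 + 0.43×19.0 = 19.91
Denominator = 1×135 + 0.035×21.2 + 0.43×91.1 = 174.9
Vm = 26.1 · ln(0.11383) = 26.1 × (-2.1731) = -56.72 mV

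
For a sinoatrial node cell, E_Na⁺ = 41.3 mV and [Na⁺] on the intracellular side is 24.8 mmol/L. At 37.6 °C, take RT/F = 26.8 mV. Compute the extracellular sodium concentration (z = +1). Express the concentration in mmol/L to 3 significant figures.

Nernst: E = (26.8/1) · ln([out]/[in]), so ln([out]/[in]) = 41.3 × 1 / 26.8 = 1.5410.
[out]/[in] = e^(1.5410) = 4.669.
[out] = 4.669 × 24.8 = 115.8 mmol/L.

116 mmol/L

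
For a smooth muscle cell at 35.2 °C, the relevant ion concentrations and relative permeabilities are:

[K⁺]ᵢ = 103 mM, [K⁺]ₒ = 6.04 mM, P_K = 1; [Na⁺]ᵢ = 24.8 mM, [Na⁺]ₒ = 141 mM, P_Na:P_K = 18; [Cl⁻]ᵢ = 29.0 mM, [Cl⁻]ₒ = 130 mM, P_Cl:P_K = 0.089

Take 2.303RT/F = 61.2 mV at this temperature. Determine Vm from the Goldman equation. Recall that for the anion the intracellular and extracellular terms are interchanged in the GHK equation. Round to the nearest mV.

Vm = 61.2 · log₁₀[(Σ P·[cation]ₒ + Σ P·[anion]ᵢ) / (Σ P·[cation]ᵢ + Σ P·[anion]ₒ)]
Numerator = 1×6.04 + 18×141 + 0.089×29.0 = 2547
Denominator = 1×103 + 18×24.8 + 0.089×130 = 561
Vm = 61.2 · log₁₀(4.5397) = 61.2 × (0.6570) = 40.21 mV

40 mV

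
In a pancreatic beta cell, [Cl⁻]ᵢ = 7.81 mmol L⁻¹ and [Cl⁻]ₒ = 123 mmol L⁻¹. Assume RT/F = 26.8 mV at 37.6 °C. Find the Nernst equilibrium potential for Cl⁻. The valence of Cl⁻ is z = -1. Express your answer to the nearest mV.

-74 mV

E = (26.8/z) · ln([Cl⁻]_out/[Cl⁻]_in) with z = -1.
For an anion, dividing by z = -1 reverses the sign.
= (26.8/-1) · ln(123/7.81) = -26.80 · ln(15.75)
= -26.80 · (2.7568) = -73.88 mV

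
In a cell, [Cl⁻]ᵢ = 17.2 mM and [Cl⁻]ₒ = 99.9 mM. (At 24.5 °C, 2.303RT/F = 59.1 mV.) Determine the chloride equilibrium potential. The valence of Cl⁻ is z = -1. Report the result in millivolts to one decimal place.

E = (59.1/z) · log₁₀([Cl⁻]_out/[Cl⁻]_in) with z = -1.
For an anion, dividing by z = -1 reverses the sign.
= (59.1/-1) · log₁₀(99.9/17.2) = -59.10 · log₁₀(5.808)
= -59.10 · (0.7640) = -45.15 mV

-45.2 mV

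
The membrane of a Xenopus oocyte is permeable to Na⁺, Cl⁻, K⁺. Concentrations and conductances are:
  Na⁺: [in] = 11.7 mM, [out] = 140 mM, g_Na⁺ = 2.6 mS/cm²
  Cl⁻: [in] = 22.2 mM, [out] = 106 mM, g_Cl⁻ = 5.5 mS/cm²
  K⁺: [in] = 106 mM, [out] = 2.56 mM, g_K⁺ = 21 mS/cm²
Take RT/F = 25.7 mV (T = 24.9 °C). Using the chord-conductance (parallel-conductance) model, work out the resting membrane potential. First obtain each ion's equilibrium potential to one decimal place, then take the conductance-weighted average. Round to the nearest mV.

-71 mV

E_Na⁺ = (25.7/1)·ln(140/11.7) = 63.8 mV
E_Cl⁻ = (25.7/-1)·ln(106/22.2) = -40.2 mV
E_K⁺ = (25.7/1)·ln(2.56/106) = -95.7 mV
Vm = (Σ gᵢEᵢ)/(Σ gᵢ) = (2.6·63.8 + 5.5·-40.2 + 21·-95.7) / (2.6 + 5.5 + 21)
= -2064.92 / 29.1 = -70.96 mV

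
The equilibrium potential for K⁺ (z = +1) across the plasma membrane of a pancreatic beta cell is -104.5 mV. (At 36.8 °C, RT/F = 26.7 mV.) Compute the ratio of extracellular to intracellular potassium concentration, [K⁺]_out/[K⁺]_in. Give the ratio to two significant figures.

0.020

ln([out]/[in]) = E·z/(26.7) = -104.5 × 1 / 26.7 = -3.9139
[out]/[in] = e^(-3.9139) = 0.01996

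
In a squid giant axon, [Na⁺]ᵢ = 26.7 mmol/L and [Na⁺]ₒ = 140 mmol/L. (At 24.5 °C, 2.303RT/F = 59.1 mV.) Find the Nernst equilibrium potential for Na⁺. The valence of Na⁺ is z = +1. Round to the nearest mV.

43 mV

E = (59.1/z) · log₁₀([Na⁺]_out/[Na⁺]_in) with z = +1.
= (59.1/1) · log₁₀(140/26.7) = 59.10 · log₁₀(5.243)
= 59.10 · (0.7196) = 42.53 mV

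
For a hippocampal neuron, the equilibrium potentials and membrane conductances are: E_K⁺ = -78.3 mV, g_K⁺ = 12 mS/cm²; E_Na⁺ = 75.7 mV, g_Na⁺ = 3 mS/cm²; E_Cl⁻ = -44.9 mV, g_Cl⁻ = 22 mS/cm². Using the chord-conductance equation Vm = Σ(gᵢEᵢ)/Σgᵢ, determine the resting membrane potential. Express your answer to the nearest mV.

-46 mV

Σ gᵢEᵢ = 12·(-78.3) + 3·(75.7) + 22·(-44.9) = -1700.30
Σ gᵢ = 12 + 3 + 22 = 37
Vm = -1700.30 / 37 = -45.95 mV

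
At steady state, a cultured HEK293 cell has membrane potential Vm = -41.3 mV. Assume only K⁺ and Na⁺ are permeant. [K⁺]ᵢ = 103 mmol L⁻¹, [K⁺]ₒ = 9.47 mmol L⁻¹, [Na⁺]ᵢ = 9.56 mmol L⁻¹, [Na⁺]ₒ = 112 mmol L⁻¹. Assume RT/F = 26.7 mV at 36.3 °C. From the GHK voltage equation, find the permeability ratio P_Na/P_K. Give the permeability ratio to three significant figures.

Let α = P_Na/P_K. GHK: Vm = 26.7·ln[(Kₒ + α·Naₒ)/(Kᵢ + α·Naᵢ)].
e^(Vm/26.7) = e^(-41.3/26.7) = 0.21292
So 0.21292·(Kᵢ + α·Naᵢ) = Kₒ + α·Naₒ → α = (0.21292·103.0 − 9.47) / (112.0 − 0.21292·9.56)
α = (21.93 − 9.47) / (112.0 − 2.036) = 12.46/110 = 0.1133

0.113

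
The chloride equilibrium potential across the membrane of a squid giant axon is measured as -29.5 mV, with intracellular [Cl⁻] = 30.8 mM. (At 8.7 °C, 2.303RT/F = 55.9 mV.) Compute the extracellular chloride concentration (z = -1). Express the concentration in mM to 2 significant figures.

100 mM

Nernst: E = (55.9/-1) · log₁₀([out]/[in]), so log₁₀([out]/[in]) = -29.5 × -1 / 55.9 = 0.5277.
[out]/[in] = 10^(0.5277) = 3.371.
[out] = 3.371 × 30.8 = 103.8 mM.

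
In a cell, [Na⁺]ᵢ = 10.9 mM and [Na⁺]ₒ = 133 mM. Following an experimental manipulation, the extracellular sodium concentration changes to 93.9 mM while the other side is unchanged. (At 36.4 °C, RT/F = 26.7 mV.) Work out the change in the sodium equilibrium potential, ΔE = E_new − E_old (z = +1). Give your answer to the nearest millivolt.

-9 mV

E_old = (26.7/1)·ln(133/10.9) = 66.79 mV
E_new = (26.7/1)·ln(93.9/10.9) = 57.50 mV
ΔE = 57.50 − (66.79) = -9.29 mV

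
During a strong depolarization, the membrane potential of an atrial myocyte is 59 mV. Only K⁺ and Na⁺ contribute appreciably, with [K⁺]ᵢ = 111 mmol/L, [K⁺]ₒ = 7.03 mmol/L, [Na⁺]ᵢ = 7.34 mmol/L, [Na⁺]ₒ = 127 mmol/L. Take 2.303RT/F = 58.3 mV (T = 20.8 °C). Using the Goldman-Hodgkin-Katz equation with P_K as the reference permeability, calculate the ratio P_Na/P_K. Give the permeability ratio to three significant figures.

22.0

Let α = P_Na/P_K. GHK: Vm = 58.3·log₁₀[(Kₒ + α·Naₒ)/(Kᵢ + α·Naᵢ)].
10^(Vm/58.3) = 10^(59.0/58.3) = 10.28
So 10.28·(Kᵢ + α·Naᵢ) = Kₒ + α·Naₒ → α = (10.28·111.0 − 7.03) / (127.0 − 10.28·7.34)
α = (1141 − 7.03) / (127.0 − 75.46) = 1134/51.54 = 22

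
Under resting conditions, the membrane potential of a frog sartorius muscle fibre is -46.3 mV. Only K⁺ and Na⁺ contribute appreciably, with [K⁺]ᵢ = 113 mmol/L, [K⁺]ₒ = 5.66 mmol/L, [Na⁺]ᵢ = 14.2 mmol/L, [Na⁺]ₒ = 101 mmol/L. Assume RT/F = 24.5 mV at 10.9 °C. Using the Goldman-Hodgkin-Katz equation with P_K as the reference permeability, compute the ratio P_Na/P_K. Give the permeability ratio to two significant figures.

Let α = P_Na/P_K. GHK: Vm = 24.5·ln[(Kₒ + α·Naₒ)/(Kᵢ + α·Naᵢ)].
e^(Vm/24.5) = e^(-46.3/24.5) = 0.1511
So 0.1511·(Kᵢ + α·Naᵢ) = Kₒ + α·Naₒ → α = (0.1511·113.0 − 5.66) / (101.0 − 0.1511·14.2)
α = (17.07 − 5.66) / (101.0 − 2.146) = 11.41/98.85 = 0.1155

0.12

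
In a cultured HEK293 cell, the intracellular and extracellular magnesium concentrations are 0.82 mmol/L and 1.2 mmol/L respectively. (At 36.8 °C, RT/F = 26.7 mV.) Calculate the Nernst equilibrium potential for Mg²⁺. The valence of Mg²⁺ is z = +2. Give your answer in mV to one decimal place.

5.1 mV

E = (26.7/z) · ln([Mg²⁺]_out/[Mg²⁺]_in) with z = +2.
= (26.7/2) · ln(1.2/0.82) = 13.35 · ln(1.463)
= 13.35 · (0.3808) = 5.08 mV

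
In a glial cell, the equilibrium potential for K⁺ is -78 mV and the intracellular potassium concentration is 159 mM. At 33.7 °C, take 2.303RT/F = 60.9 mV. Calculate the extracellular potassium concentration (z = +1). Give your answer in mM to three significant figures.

Nernst: E = (60.9/1) · log₁₀([out]/[in]), so log₁₀([out]/[in]) = -78.0 × 1 / 60.9 = -1.2808.
[out]/[in] = 10^(-1.2808) = 0.05239.
[out] = 0.05239 × 159 = 8.329 mM.

8.33 mM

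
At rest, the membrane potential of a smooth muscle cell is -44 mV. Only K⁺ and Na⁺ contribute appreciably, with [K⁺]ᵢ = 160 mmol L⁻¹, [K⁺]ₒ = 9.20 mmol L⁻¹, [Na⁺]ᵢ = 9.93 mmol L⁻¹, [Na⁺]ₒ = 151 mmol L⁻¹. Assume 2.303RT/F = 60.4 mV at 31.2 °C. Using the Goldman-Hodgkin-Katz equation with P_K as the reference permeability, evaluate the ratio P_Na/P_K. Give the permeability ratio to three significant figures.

0.139

Let α = P_Na/P_K. GHK: Vm = 60.4·log₁₀[(Kₒ + α·Naₒ)/(Kᵢ + α·Naᵢ)].
10^(Vm/60.4) = 10^(-44.0/60.4) = 0.18686
So 0.18686·(Kᵢ + α·Naᵢ) = Kₒ + α·Naₒ → α = (0.18686·160.0 − 9.2) / (151.0 − 0.18686·9.93)
α = (29.9 − 9.2) / (151.0 − 1.856) = 20.7/149.1 = 0.1388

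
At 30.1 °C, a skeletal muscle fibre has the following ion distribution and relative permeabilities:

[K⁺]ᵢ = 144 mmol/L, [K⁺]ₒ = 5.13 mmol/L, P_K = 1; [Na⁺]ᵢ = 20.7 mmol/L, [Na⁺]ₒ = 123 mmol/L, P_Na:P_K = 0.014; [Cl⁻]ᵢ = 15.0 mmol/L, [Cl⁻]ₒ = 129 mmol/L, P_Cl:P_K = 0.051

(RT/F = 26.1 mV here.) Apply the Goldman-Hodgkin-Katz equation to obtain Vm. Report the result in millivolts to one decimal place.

-77.9 mV

Vm = 26.1 · ln[(Σ P·[cation]ₒ + Σ P·[anion]ᵢ) / (Σ P·[cation]ᵢ + Σ P·[anion]ₒ)]
Numerator = 1×5.13 + 0.014×123 + 0.051×15.0 = 7.617
Denominator = 1×144 + 0.014×20.7 + 0.051×129 = 150.9
Vm = 26.1 · ln(0.050488) = 26.1 × (-2.9860) = -77.94 mV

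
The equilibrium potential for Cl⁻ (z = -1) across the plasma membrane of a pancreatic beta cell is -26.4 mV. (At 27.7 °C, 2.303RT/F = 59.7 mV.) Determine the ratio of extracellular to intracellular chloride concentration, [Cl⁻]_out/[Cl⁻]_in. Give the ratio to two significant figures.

2.8

log₁₀([out]/[in]) = E·z/(59.7) = -26.4 × -1 / 59.7 = 0.4422
[out]/[in] = 10^(0.4422) = 2.768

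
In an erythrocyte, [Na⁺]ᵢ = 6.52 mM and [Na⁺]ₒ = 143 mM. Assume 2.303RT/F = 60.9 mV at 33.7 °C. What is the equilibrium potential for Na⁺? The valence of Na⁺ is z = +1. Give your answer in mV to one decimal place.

E = (60.9/z) · log₁₀([Na⁺]_out/[Na⁺]_in) with z = +1.
= (60.9/1) · log₁₀(143/6.52) = 60.90 · log₁₀(21.93)
= 60.90 · (1.3411) = 81.67 mV

81.7 mV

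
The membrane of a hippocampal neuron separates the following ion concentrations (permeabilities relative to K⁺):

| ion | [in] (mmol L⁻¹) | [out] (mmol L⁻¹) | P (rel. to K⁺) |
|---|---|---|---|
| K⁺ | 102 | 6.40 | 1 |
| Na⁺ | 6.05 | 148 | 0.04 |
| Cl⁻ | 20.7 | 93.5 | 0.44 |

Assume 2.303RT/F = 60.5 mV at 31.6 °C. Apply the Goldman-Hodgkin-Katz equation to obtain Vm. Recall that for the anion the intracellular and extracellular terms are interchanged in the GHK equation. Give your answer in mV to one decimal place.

Vm = 60.5 · log₁₀[(Σ P·[cation]ₒ + Σ P·[anion]ᵢ) / (Σ P·[cation]ᵢ + Σ P·[anion]ₒ)]
Numerator = 1×6.40 + 0.04×148 + 0.44×20.7 = 21.43
Denominator = 1×102 + 0.04×6.05 + 0.44×93.5 = 143.4
Vm = 60.5 · log₁₀(0.14945) = 60.5 × (-0.8255) = -49.94 mV

-49.9 mV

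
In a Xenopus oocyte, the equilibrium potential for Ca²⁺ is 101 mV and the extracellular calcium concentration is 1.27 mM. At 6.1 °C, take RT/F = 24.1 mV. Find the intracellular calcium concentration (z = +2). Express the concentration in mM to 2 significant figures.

Nernst: E = (24.1/2) · ln([out]/[in]), so ln([out]/[in]) = 101.0 × 2 / 24.1 = 8.3817.
[out]/[in] = e^(8.3817) = 4367.
[in] = 1.27 / 4367 = 0.0002908 mM.

0.00029 mM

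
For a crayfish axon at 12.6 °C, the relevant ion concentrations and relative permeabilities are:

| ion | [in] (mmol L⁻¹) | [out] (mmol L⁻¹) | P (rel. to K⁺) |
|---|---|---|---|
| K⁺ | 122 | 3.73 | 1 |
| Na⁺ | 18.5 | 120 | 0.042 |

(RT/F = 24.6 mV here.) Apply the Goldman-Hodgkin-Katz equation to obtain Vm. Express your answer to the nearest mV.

Vm = 24.6 · ln[(Σ P·[cation]ₒ + Σ P·[anion]ᵢ) / (Σ P·[cation]ᵢ + Σ P·[anion]ₒ)]
Numerator = 1×3.73 + 0.042×120 = 8.77
Denominator = 1×122 + 0.042×18.5 = 122.8
Vm = 24.6 · ln(0.07143) = 24.6 × (-2.6390) = -64.92 mV

-65 mV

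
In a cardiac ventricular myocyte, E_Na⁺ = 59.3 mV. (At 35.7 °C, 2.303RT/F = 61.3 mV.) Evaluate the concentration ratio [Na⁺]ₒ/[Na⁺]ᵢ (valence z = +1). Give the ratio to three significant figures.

log₁₀([out]/[in]) = E·z/(61.3) = 59.3 × 1 / 61.3 = 0.9674
[out]/[in] = 10^(0.9674) = 9.276

9.28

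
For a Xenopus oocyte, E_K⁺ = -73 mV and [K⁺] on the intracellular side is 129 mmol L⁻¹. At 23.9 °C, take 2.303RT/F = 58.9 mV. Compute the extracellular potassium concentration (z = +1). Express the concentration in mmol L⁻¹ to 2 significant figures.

7.4 mmol L⁻¹

Nernst: E = (58.9/1) · log₁₀([out]/[in]), so log₁₀([out]/[in]) = -73.0 × 1 / 58.9 = -1.2394.
[out]/[in] = 10^(-1.2394) = 0.05763.
[out] = 0.05763 × 129 = 7.434 mmol L⁻¹.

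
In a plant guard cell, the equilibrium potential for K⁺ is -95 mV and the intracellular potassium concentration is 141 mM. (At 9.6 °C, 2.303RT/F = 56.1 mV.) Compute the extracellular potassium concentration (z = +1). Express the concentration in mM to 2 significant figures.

2.9 mM

Nernst: E = (56.1/1) · log₁₀([out]/[in]), so log₁₀([out]/[in]) = -95.0 × 1 / 56.1 = -1.6934.
[out]/[in] = 10^(-1.6934) = 0.02026.
[out] = 0.02026 × 141 = 2.856 mM.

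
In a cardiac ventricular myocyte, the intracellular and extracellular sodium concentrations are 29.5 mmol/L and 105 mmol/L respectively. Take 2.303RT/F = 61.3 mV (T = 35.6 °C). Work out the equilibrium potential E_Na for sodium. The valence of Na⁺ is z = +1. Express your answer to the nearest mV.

34 mV

E = (61.3/z) · log₁₀([Na⁺]_out/[Na⁺]_in) with z = +1.
= (61.3/1) · log₁₀(105/29.5) = 61.30 · log₁₀(3.559)
= 61.30 · (0.5514) = 33.80 mV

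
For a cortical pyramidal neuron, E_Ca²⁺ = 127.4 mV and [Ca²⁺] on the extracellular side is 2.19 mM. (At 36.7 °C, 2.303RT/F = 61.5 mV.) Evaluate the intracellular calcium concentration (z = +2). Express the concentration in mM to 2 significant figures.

Nernst: E = (61.5/2) · log₁₀([out]/[in]), so log₁₀([out]/[in]) = 127.4 × 2 / 61.5 = 4.1431.
[out]/[in] = 10^(4.1431) = 1.39e+04.
[in] = 2.19 / 1.39e+04 = 0.0001575 mM.

0.00016 mM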